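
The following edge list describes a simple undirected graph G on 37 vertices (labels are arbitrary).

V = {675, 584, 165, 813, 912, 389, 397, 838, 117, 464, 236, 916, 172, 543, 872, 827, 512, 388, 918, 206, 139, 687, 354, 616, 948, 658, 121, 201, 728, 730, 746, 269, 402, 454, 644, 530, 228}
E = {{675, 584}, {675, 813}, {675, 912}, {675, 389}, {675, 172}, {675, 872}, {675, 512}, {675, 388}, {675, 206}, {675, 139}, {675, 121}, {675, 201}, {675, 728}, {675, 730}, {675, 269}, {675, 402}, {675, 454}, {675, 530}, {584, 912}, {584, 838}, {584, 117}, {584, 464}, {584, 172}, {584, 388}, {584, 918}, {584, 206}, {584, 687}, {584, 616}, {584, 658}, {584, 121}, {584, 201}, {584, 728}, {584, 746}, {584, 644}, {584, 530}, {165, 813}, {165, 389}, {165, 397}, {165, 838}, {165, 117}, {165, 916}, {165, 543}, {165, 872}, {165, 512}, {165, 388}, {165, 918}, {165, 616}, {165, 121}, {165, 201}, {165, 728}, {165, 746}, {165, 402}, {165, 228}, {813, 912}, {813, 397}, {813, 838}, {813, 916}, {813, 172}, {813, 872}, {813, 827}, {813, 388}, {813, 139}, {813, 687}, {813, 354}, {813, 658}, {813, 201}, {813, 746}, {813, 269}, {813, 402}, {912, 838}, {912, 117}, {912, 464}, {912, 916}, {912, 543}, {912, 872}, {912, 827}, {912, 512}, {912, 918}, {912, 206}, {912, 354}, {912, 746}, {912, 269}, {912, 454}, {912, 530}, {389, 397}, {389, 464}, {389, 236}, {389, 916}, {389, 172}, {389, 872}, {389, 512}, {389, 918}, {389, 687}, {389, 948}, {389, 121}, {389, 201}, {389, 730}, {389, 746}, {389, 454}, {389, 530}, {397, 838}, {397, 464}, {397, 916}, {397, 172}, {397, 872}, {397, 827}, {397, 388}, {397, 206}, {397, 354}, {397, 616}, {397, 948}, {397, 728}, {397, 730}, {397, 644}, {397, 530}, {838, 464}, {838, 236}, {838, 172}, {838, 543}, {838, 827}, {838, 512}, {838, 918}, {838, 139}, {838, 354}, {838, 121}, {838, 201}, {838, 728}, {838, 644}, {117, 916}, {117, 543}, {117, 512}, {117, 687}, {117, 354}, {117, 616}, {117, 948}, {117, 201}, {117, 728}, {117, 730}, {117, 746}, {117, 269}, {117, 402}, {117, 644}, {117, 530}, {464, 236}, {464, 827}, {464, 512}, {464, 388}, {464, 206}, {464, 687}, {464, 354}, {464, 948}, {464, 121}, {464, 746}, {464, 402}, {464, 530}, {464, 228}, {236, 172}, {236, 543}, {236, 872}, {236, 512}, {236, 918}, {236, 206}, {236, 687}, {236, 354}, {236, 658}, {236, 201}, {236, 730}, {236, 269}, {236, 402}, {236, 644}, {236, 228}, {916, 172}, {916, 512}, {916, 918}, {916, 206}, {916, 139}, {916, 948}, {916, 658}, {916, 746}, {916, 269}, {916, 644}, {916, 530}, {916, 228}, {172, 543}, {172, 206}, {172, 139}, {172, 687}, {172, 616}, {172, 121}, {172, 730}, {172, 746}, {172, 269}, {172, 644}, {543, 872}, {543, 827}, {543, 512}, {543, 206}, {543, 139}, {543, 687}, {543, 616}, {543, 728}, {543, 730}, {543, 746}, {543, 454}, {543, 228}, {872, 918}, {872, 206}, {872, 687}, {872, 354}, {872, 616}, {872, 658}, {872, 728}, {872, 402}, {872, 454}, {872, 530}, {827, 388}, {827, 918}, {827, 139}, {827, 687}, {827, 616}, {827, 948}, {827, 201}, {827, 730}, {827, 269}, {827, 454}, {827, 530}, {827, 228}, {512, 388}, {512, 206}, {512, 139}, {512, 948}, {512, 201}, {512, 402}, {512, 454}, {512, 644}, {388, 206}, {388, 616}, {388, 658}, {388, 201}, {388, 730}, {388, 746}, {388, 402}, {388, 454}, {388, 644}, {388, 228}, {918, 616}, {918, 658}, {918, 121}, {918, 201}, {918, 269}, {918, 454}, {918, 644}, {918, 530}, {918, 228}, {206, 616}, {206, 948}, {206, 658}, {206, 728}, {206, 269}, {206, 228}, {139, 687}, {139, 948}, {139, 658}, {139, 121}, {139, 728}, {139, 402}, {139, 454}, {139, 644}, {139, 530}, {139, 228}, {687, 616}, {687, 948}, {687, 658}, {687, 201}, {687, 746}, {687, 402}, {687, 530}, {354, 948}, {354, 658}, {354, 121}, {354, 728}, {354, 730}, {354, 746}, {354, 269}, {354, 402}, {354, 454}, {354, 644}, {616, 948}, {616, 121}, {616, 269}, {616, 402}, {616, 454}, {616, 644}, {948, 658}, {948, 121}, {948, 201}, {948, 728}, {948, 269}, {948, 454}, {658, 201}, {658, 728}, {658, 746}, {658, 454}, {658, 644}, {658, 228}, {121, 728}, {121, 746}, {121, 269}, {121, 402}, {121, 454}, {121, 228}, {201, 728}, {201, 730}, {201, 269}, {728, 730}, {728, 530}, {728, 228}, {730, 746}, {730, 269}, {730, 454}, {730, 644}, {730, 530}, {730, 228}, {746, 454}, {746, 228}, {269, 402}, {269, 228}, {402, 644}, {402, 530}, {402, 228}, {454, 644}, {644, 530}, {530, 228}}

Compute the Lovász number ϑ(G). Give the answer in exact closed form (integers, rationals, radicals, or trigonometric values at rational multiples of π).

Vertex 117 has 18 neighbors: 584, 165, 912, 916, 543, 512, 687, 354, 616, 948, 201, 728, 730, 746, 269, 402, 644, 530.
Vertex 948 has 18 neighbors: 389, 397, 117, 464, 916, 827, 512, 206, 139, 687, 354, 616, 658, 121, 201, 728, 269, 454.
deg(454) = 18; N(454) = {675, 912, 389, 543, 872, 827, 512, 388, 918, 139, 354, 616, 948, 658, 121, 730, 746, 644}.
deg(658) = 18; N(658) = {584, 813, 236, 916, 872, 388, 918, 206, 139, 687, 354, 948, 201, 728, 746, 454, 644, 228}.
Every vertex has degree 18 (N=37); SR(37,18,8,9) — a Paley graph.
The 3 distinct eigenvalues: [18.0, 2.541, -3.541].
Lovász: ϑ = −37(-sqrt(37)/2 - 1/2)/(18+-(-sqrt(37)/2 - 1/2)) = sqrt(37).
Numerically 6.0827625.

sqrt(37)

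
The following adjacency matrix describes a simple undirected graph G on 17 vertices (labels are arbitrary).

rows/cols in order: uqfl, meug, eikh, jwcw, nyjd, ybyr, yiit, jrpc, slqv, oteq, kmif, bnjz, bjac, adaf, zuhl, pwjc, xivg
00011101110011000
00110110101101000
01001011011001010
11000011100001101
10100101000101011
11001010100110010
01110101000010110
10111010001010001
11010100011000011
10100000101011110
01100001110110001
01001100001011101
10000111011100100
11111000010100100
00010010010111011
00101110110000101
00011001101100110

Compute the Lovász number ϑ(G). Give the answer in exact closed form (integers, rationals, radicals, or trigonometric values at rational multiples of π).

N(kmif) = {meug, eikh, jrpc, slqv, oteq, bnjz, bjac, xivg}, |N(kmif)| = 8.
N(nyjd) = {uqfl, eikh, ybyr, jrpc, bnjz, adaf, pwjc, xivg}, |N(nyjd)| = 8.
Vertex oteq has 8 neighbors: uqfl, eikh, slqv, kmif, bjac, adaf, zuhl, pwjc.
N(jrpc) = {uqfl, eikh, jwcw, nyjd, yiit, kmif, bjac, xivg}, |N(jrpc)| = 8.
17-vertex 8-regular graph: strongly regular (17,8,3,4).
Distinct eigenvalues (to 5 d.p.): [8.0, 1.56155, -2.56155].
−17·(-sqrt(17)/2 - 1/2) / ((8)−(-sqrt(17)/2 - 1/2)) = sqrt(17) = ϑ(G).
ϑ(G) ≈ 4.12311.

sqrt(17)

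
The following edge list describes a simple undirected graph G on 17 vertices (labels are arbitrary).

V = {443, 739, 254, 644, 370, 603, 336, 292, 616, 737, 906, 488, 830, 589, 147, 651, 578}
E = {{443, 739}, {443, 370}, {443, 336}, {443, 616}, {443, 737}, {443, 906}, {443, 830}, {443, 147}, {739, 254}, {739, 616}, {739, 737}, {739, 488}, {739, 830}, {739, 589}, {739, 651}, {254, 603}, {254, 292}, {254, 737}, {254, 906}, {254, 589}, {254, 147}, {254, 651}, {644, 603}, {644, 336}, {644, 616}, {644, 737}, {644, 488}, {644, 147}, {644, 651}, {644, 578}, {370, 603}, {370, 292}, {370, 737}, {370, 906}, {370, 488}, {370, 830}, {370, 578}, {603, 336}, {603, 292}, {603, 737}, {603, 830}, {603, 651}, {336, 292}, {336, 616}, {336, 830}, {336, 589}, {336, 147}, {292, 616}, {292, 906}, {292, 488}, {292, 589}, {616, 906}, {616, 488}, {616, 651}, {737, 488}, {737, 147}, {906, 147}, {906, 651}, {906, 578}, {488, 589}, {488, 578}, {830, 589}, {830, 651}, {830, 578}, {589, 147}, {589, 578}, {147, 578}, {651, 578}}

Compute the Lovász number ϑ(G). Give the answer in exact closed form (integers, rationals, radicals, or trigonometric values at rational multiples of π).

sqrt(17)

N(370) = {443, 603, 292, 737, 906, 488, 830, 578}, |N(370)| = 8.
deg(616) = 8; N(616) = {443, 739, 644, 336, 292, 906, 488, 651}.
Vertex 906 has 8 neighbors: 443, 254, 370, 292, 616, 147, 651, 578.
deg(589) = 8; N(589) = {739, 254, 336, 292, 488, 830, 147, 578}.
17-vertex 8-regular graph: SR(17,8,3,4) — a Paley graph.
A has 3 distinct eigenvalues ≈ [8.0, 1.562, -2.562].
Lovász: ϑ = −17(-sqrt(17)/2 - 1/2)/(8+-(-sqrt(17)/2 - 1/2)) = sqrt(17).
≈ 4.123105626 (to 9 d.p.).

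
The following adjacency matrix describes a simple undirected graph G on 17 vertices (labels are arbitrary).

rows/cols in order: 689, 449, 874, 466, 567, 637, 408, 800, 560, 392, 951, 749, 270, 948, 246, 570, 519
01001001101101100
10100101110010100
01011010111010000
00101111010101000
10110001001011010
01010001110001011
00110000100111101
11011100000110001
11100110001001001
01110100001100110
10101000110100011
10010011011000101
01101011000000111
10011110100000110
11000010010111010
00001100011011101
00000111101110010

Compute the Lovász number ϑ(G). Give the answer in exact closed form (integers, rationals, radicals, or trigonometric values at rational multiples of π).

sqrt(17)

Vertex 392 has 8 neighbors: 449, 874, 466, 637, 951, 749, 246, 570.
N(874) = {449, 466, 567, 408, 560, 392, 951, 270}, |N(874)| = 8.
Vertex 270 has 8 neighbors: 449, 874, 567, 408, 800, 246, 570, 519.
Vertex 570 has 8 neighbors: 567, 637, 392, 951, 270, 948, 246, 519.
deg(v) = 8 for all v (|V|=17); SR(17,8,3,4) — a Paley graph.
A has 3 distinct eigenvalues ≈ [8.0, 1.5616, -2.5616].
−17·(-sqrt(17)/2 - 1/2) / ((8)−(-sqrt(17)/2 - 1/2)) = sqrt(17) = ϑ(G).
= 4.123105626… (decimal).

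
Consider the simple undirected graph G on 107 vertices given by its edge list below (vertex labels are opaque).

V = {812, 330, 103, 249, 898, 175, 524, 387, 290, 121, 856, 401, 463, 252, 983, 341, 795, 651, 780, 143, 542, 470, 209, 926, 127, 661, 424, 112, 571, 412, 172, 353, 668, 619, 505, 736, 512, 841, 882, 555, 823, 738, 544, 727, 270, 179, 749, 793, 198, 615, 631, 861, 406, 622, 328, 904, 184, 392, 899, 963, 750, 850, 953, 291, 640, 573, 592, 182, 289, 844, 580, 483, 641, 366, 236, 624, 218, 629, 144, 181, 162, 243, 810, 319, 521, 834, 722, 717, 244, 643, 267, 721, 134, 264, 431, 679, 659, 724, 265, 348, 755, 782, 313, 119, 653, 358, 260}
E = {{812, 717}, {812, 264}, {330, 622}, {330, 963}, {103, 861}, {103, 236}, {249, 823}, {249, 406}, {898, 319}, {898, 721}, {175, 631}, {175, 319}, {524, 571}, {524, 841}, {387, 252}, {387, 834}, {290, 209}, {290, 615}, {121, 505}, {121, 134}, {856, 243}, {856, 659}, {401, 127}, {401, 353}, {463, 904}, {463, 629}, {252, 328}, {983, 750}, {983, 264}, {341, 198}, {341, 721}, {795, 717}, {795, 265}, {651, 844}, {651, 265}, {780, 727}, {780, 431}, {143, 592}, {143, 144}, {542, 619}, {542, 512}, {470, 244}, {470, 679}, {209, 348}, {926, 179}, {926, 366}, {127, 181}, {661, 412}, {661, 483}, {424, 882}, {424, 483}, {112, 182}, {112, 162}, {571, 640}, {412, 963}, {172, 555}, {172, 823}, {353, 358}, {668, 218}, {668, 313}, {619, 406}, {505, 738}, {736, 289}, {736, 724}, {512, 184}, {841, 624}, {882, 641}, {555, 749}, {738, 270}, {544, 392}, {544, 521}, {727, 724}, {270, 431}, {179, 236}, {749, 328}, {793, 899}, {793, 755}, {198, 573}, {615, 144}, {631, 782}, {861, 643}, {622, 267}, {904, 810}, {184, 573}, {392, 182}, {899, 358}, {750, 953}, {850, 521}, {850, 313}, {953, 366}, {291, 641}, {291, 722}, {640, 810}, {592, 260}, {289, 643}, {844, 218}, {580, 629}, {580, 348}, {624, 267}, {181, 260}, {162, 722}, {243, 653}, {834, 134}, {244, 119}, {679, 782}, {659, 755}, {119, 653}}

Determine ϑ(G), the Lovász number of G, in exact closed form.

N(330) = {622, 963}, |N(330)| = 2.
Vertex 209 has 2 neighbors: 290, 348.
deg(619) = 2; N(619) = {542, 406}.
N(198) = {341, 573}, |N(198)| = 2.
G on 107 vertices is 2-regular; this is C_{107}, the 107-cycle.
The 54 distinct eigenvalues: [2.0, 1.997, 1.986, 1.969, 1.945, 1.914, 1.877, 1.833, 1.783, 1.727, 1.665, 1.597, 1.524, 1.445, 1.361, 1.273, 1.18, 1.084, 0.983, 0.879, 0.772, 0.663, 0.551, 0.437, 0.322, 0.205, 0.088, -0.029, -0.147, -0.263, -0.379, -0.494, -0.607, -0.718, -0.826, -0.931, -1.034, -1.132, -1.227, -1.318, -1.404, -1.485, -1.561, -1.632, -1.697, -1.756, -1.809, -1.856, -1.897, -1.931, -1.958, -1.978, -1.992, -1.999].
With N=107: ϑ(G) = 107·(-(-1)*2*cos(pi/107))/(2−(-2*cos(pi/107))) = 107*cos(pi/107)/(cos(pi/107) + 1).
≈ 53.4884684 (to 7 d.p.).
α=53, χ(Ḡ)=54; ϑ=107*cos(pi/107)/(cos(pi/107) + 1) lies between (both strict).

107*cos(pi/107)/(cos(pi/107) + 1)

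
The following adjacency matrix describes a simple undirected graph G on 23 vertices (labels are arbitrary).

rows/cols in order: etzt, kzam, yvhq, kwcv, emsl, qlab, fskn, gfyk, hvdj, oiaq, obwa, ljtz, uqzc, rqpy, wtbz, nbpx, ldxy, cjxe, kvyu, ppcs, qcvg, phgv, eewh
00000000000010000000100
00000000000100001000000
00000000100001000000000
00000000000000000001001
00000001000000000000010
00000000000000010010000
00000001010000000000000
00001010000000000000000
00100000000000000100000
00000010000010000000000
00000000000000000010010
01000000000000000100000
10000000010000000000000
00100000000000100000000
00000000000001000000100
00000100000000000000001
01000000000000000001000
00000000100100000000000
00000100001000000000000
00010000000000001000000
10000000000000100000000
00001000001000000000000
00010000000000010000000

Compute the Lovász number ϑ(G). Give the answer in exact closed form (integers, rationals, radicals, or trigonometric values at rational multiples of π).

23*cos(pi/23)/(cos(pi/23) + 1)

Vertex kvyu has 2 neighbors: qlab, obwa.
deg(phgv) = 2; N(phgv) = {emsl, obwa}.
deg(wtbz) = 2; N(wtbz) = {rqpy, qcvg}.
Vertex hvdj has 2 neighbors: yvhq, cjxe.
Every vertex has degree 2 (N=23); the odd cycle C_{23}.
The 12 distinct eigenvalues: [2.0, 1.925835, 1.708839, 1.365106, 0.92013, 0.406912, -0.136485, -0.669759, -1.153361, -1.551423, -1.834423, -1.981372].
−23·(-2*cos(pi/23)) / ((2)−(-2*cos(pi/23))) = 23*cos(pi/23)/(cos(pi/23) + 1) = ϑ(G).
= 11.4461936… (decimal).
Lovász sandwich 11 ≤ 23*cos(pi/23)/(cos(pi/23) + 1) ≤ 12: both strict.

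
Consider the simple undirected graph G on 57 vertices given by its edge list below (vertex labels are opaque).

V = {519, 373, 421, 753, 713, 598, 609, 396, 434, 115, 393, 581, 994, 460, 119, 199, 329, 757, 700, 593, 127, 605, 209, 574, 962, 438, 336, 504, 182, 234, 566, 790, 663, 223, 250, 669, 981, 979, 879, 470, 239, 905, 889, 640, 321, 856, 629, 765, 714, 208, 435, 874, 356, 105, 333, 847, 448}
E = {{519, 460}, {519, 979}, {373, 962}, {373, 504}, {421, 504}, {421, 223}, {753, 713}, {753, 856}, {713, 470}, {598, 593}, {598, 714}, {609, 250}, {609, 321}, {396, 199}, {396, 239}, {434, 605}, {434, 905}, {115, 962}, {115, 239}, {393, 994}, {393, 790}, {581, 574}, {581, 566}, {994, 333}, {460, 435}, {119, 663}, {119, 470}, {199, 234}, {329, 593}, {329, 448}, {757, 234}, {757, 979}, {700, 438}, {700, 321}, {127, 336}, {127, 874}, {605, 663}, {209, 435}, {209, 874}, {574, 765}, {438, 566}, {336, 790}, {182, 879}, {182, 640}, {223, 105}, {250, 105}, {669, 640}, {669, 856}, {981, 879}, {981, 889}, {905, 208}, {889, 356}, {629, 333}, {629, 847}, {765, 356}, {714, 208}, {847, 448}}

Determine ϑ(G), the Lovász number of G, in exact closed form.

deg(994) = 2; N(994) = {393, 333}.
deg(115) = 2; N(115) = {962, 239}.
Vertex 460 has 2 neighbors: 519, 435.
Vertex 714 has 2 neighbors: 598, 208.
Every vertex has degree 2 (N=57); this is C_{57}, the 57-cycle.
The 29 distinct eigenvalues: [2.0, 1.987861, 1.951593, 1.891634, 1.808714, 1.703839, 1.578281, 1.433565, 1.271447, 1.093896, 0.903067, 0.701275, 0.490971, 0.274707, 0.055109, -0.165159, -0.383421, -0.59703, -0.803391, -1.0, -1.184471, -1.354563, -1.508213, -1.643556, -1.758948, -1.852988, -1.924536, -1.972723, -1.996963].
With N=57: ϑ(G) = 57·(-(-1)*2*cos(pi/57))/(2−(-2*cos(pi/57))) = 57*cos(pi/57)/(cos(pi/57) + 1).
Numerically 28.4783.
28 ≤ 57*cos(pi/57)/(cos(pi/57) + 1) ≤ 29: both strict.

57*cos(pi/57)/(cos(pi/57) + 1)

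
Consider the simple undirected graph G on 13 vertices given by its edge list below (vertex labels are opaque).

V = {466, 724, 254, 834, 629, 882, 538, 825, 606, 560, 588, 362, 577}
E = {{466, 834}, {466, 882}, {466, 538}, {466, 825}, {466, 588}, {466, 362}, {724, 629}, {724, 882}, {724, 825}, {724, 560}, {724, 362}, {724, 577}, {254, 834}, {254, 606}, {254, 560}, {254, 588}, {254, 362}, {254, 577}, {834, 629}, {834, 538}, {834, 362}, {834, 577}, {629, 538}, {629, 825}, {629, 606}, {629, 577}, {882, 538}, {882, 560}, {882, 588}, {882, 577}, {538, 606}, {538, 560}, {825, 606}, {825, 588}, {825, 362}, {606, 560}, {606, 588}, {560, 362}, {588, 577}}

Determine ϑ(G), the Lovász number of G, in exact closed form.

sqrt(13)

Vertex 577 has 6 neighbors: 724, 254, 834, 629, 882, 588.
N(834) = {466, 254, 629, 538, 362, 577}, |N(834)| = 6.
Vertex 606 has 6 neighbors: 254, 629, 538, 825, 560, 588.
N(629) = {724, 834, 538, 825, 606, 577}, |N(629)| = 6.
Every vertex has degree 6 (N=13); strongly regular (13,6,2,3).
spec(A) ≈ [6.0, 1.3028, -2.3028] (distinct, 4 d.p.).
Lovász (edge-transitive): ϑ = −13·(-sqrt(13)/2 - 1/2)/((6)−(-sqrt(13)/2 - 1/2)) = sqrt(13).
ϑ(G) ≈ 3.60555.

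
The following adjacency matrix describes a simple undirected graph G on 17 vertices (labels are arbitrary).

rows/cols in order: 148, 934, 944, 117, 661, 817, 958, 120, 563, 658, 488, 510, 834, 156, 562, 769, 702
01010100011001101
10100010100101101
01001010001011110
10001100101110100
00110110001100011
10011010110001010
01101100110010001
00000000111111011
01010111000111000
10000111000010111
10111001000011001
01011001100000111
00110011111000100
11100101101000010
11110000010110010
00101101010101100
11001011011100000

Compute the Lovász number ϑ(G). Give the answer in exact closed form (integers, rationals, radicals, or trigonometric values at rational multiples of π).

deg(944) = 8; N(944) = {934, 661, 958, 488, 834, 156, 562, 769}.
N(120) = {563, 658, 488, 510, 834, 156, 769, 702}, |N(120)| = 8.
N(661) = {944, 117, 817, 958, 488, 510, 769, 702}, |N(661)| = 8.
Vertex 510 has 8 neighbors: 934, 117, 661, 120, 563, 562, 769, 702.
Regular of degree 8 on 17 vertices: SR(17,8,3,4) — a Paley graph.
spec(A) ≈ [8.0, 1.561553, -2.561553] (distinct, 6 d.p.).
Lovász (edge-transitive): ϑ = −17·(-sqrt(17)/2 - 1/2)/((8)−(-sqrt(17)/2 - 1/2)) = sqrt(17).
ϑ(G) ≈ 4.12310563.

sqrt(17)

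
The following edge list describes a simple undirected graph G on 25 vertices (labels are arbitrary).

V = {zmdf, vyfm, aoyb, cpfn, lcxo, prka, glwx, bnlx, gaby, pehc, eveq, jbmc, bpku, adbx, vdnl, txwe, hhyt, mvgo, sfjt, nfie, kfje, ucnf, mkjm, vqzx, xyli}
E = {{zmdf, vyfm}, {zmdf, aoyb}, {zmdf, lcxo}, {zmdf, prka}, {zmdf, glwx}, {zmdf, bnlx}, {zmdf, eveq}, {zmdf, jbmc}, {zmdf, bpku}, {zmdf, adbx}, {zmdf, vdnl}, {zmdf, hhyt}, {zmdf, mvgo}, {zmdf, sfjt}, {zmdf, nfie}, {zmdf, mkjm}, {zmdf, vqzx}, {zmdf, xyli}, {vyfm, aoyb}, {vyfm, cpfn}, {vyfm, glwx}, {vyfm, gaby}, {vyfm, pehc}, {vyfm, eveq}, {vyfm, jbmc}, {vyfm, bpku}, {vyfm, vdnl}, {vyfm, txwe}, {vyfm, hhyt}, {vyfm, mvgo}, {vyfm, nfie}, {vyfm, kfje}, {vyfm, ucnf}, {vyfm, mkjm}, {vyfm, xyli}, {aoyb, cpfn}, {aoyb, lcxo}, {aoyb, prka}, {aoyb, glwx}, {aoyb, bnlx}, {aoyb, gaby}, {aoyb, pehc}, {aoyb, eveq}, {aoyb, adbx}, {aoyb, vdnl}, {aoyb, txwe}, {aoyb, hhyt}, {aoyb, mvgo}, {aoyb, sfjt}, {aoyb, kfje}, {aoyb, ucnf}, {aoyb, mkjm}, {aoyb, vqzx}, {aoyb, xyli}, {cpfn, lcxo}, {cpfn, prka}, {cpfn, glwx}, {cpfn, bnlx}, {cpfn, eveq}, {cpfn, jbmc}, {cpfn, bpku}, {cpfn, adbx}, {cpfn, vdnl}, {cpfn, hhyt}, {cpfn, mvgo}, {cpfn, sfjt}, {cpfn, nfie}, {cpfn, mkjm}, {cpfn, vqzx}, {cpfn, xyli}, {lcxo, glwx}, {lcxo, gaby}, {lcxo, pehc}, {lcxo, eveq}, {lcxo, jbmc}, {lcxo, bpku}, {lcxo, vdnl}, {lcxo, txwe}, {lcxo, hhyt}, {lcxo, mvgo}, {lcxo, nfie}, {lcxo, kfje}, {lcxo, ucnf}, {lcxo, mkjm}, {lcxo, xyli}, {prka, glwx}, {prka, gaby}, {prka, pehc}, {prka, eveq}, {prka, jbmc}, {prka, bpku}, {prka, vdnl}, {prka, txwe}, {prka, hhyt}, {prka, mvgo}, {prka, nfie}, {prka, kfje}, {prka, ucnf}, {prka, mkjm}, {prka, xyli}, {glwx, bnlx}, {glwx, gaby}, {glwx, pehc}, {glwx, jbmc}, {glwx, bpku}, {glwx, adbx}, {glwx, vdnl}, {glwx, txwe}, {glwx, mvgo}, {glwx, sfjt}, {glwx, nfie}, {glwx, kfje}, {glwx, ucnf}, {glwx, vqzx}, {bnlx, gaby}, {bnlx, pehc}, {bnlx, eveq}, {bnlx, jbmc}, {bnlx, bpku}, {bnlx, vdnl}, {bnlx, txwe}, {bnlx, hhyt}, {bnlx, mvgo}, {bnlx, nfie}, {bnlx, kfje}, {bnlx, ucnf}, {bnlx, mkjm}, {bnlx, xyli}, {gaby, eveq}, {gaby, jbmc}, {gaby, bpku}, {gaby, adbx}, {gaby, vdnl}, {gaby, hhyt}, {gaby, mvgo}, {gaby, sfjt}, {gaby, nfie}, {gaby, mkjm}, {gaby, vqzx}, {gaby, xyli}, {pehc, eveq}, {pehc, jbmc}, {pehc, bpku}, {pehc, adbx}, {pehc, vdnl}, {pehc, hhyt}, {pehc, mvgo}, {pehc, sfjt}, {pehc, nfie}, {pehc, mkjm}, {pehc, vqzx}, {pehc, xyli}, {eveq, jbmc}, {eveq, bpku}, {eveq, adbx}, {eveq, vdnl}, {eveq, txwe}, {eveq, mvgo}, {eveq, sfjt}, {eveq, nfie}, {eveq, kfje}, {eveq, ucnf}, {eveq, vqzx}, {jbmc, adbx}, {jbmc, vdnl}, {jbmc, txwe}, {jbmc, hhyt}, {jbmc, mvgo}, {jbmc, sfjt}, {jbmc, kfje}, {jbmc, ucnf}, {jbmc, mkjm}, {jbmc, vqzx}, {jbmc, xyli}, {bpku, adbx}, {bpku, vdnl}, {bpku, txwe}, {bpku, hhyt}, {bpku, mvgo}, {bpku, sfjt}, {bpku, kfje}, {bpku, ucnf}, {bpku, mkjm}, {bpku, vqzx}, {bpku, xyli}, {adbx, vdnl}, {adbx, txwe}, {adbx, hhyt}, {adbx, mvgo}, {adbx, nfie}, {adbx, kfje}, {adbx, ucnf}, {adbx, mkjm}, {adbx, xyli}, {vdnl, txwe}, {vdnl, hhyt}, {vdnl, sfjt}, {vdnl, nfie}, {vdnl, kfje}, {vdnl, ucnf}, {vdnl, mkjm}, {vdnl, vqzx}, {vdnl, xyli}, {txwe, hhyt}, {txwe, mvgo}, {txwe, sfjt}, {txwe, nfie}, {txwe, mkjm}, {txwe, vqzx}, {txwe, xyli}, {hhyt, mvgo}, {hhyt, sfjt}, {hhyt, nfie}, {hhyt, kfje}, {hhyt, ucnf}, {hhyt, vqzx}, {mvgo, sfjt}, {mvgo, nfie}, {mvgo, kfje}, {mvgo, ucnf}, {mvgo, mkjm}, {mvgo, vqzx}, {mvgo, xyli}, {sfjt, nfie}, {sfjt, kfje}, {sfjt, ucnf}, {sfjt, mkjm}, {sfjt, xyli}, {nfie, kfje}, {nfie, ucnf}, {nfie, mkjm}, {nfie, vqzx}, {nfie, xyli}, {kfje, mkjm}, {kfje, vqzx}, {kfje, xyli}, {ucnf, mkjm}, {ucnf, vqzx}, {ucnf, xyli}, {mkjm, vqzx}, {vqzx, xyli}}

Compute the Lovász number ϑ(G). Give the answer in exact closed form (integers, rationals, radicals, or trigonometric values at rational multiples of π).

Vertex vyfm has 18 neighbors: zmdf, aoyb, cpfn, glwx, gaby, pehc, eveq, jbmc, bpku, vdnl, txwe, hhyt, mvgo, nfie, kfje, ucnf, mkjm, xyli.
N(bpku) = {zmdf, vyfm, cpfn, lcxo, prka, glwx, bnlx, gaby, pehc, eveq, adbx, vdnl, txwe, hhyt, mvgo, sfjt, kfje, ucnf, mkjm, vqzx, xyli}, |N(bpku)| = 21.
deg(nfie) = 21; N(nfie) = {zmdf, vyfm, cpfn, lcxo, prka, glwx, bnlx, gaby, pehc, eveq, adbx, vdnl, txwe, hhyt, mvgo, sfjt, kfje, ucnf, mkjm, vqzx, xyli}.
N(vdnl) = {zmdf, vyfm, aoyb, cpfn, lcxo, prka, glwx, bnlx, gaby, pehc, eveq, jbmc, bpku, adbx, txwe, hhyt, sfjt, nfie, kfje, ucnf, mkjm, vqzx, xyli}, |N(vdnl)| = 23.
Complete 5-partite, parts [7, 7, 5, 4, 2]: perfect, ϑ = α = 7.
ϑ(G) ≈ 7.00000000.
Check 7 ≤ 7 ≤ 7: collapsed.

7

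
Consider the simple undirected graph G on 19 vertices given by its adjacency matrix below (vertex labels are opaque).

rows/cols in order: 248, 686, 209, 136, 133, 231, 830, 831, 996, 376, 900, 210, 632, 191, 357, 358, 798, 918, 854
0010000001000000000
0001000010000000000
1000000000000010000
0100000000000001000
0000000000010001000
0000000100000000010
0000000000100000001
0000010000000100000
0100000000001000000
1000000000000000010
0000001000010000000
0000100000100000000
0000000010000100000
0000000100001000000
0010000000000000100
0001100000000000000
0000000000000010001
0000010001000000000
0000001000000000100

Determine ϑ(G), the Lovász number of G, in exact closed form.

19*cos(pi/19)/(cos(pi/19) + 1)

Vertex 231 has 2 neighbors: 831, 918.
deg(133) = 2; N(133) = {210, 358}.
deg(191) = 2; N(191) = {831, 632}.
deg(830) = 2; N(830) = {900, 854}.
2-regular, N=19; the odd cycle C_{19}.
The 10 distinct eigenvalues: [2.0, 1.892, 1.578, 1.094, 0.491, -0.165, -0.803, -1.355, -1.759, -1.973].
ϑ = −N·λ_min/(λ_max−λ_min) = −19·(-2*cos(pi/19))/(2−(-2*cos(pi/19))) = 19*cos(pi/19)/(cos(pi/19) + 1).
Numerically 9.43477.
Check 9 ≤ 19*cos(pi/19)/(cos(pi/19) + 1) ≤ 10: both strict.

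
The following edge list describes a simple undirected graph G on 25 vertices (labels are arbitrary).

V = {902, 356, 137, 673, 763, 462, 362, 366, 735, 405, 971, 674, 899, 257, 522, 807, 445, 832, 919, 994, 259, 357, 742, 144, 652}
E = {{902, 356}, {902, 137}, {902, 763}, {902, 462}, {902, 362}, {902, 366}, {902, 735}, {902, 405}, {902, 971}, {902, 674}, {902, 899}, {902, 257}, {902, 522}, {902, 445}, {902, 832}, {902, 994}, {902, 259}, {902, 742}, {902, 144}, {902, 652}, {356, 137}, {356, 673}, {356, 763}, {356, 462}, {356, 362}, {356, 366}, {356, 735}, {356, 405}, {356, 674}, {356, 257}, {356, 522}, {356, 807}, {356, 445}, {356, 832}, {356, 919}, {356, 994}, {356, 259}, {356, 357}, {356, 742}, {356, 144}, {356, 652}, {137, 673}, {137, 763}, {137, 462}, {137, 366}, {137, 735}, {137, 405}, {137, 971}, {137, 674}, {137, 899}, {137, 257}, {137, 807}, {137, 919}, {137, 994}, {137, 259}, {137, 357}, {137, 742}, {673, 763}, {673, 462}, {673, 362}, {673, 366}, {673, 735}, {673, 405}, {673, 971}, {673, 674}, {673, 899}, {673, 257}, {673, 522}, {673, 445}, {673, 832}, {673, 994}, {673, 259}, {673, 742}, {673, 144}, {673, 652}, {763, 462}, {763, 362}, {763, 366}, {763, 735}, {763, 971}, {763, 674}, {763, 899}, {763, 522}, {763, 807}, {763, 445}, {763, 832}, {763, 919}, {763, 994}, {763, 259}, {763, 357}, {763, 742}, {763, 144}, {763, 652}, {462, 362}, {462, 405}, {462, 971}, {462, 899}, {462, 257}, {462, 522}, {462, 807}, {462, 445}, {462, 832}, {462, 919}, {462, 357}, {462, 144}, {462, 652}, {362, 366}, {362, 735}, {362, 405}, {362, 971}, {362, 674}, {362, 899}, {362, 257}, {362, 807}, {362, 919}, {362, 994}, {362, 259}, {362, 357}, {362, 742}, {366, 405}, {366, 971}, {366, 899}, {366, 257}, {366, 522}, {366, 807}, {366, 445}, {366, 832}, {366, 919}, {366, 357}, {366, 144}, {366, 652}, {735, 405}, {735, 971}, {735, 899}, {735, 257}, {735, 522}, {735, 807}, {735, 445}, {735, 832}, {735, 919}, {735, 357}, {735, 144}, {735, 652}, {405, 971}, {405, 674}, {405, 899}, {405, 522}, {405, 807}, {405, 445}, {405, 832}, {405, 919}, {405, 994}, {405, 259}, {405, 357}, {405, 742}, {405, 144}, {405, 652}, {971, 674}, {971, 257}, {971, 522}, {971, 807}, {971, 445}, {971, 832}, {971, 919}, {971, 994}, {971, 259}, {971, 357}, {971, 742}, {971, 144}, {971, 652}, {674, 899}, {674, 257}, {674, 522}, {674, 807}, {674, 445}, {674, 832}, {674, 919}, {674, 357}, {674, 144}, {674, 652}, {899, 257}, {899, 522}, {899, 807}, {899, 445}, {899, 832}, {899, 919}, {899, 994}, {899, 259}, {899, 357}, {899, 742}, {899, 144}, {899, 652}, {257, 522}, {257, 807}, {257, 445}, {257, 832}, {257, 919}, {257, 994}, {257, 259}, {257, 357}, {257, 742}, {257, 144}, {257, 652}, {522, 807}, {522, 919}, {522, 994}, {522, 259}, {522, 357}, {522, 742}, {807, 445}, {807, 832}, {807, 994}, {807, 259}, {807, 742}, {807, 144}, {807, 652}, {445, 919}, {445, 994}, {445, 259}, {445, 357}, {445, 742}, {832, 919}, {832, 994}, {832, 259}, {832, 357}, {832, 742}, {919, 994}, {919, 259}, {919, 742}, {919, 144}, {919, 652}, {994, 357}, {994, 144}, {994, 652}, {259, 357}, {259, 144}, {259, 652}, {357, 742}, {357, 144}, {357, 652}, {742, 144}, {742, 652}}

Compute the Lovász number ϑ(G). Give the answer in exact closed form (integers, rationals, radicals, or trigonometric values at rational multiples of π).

7

deg(652) = 18; N(652) = {902, 356, 673, 763, 462, 366, 735, 405, 971, 674, 899, 257, 807, 919, 994, 259, 357, 742}.
deg(994) = 18; N(994) = {902, 356, 137, 673, 763, 362, 405, 971, 899, 257, 522, 807, 445, 832, 919, 357, 144, 652}.
Vertex 445 has 18 neighbors: 902, 356, 673, 763, 462, 366, 735, 405, 971, 674, 899, 257, 807, 919, 994, 259, 357, 742.
deg(807) = 20; N(807) = {356, 137, 763, 462, 362, 366, 735, 405, 971, 674, 899, 257, 522, 445, 832, 994, 259, 742, 144, 652}.
K_{7,7,5,3,3} (perfect); ϑ(G) = α(G) = max{7,7,5,3,3} = 7.
= 7.000000… (decimal).
Lovász sandwich 7 ≤ 7 ≤ 7: collapsed.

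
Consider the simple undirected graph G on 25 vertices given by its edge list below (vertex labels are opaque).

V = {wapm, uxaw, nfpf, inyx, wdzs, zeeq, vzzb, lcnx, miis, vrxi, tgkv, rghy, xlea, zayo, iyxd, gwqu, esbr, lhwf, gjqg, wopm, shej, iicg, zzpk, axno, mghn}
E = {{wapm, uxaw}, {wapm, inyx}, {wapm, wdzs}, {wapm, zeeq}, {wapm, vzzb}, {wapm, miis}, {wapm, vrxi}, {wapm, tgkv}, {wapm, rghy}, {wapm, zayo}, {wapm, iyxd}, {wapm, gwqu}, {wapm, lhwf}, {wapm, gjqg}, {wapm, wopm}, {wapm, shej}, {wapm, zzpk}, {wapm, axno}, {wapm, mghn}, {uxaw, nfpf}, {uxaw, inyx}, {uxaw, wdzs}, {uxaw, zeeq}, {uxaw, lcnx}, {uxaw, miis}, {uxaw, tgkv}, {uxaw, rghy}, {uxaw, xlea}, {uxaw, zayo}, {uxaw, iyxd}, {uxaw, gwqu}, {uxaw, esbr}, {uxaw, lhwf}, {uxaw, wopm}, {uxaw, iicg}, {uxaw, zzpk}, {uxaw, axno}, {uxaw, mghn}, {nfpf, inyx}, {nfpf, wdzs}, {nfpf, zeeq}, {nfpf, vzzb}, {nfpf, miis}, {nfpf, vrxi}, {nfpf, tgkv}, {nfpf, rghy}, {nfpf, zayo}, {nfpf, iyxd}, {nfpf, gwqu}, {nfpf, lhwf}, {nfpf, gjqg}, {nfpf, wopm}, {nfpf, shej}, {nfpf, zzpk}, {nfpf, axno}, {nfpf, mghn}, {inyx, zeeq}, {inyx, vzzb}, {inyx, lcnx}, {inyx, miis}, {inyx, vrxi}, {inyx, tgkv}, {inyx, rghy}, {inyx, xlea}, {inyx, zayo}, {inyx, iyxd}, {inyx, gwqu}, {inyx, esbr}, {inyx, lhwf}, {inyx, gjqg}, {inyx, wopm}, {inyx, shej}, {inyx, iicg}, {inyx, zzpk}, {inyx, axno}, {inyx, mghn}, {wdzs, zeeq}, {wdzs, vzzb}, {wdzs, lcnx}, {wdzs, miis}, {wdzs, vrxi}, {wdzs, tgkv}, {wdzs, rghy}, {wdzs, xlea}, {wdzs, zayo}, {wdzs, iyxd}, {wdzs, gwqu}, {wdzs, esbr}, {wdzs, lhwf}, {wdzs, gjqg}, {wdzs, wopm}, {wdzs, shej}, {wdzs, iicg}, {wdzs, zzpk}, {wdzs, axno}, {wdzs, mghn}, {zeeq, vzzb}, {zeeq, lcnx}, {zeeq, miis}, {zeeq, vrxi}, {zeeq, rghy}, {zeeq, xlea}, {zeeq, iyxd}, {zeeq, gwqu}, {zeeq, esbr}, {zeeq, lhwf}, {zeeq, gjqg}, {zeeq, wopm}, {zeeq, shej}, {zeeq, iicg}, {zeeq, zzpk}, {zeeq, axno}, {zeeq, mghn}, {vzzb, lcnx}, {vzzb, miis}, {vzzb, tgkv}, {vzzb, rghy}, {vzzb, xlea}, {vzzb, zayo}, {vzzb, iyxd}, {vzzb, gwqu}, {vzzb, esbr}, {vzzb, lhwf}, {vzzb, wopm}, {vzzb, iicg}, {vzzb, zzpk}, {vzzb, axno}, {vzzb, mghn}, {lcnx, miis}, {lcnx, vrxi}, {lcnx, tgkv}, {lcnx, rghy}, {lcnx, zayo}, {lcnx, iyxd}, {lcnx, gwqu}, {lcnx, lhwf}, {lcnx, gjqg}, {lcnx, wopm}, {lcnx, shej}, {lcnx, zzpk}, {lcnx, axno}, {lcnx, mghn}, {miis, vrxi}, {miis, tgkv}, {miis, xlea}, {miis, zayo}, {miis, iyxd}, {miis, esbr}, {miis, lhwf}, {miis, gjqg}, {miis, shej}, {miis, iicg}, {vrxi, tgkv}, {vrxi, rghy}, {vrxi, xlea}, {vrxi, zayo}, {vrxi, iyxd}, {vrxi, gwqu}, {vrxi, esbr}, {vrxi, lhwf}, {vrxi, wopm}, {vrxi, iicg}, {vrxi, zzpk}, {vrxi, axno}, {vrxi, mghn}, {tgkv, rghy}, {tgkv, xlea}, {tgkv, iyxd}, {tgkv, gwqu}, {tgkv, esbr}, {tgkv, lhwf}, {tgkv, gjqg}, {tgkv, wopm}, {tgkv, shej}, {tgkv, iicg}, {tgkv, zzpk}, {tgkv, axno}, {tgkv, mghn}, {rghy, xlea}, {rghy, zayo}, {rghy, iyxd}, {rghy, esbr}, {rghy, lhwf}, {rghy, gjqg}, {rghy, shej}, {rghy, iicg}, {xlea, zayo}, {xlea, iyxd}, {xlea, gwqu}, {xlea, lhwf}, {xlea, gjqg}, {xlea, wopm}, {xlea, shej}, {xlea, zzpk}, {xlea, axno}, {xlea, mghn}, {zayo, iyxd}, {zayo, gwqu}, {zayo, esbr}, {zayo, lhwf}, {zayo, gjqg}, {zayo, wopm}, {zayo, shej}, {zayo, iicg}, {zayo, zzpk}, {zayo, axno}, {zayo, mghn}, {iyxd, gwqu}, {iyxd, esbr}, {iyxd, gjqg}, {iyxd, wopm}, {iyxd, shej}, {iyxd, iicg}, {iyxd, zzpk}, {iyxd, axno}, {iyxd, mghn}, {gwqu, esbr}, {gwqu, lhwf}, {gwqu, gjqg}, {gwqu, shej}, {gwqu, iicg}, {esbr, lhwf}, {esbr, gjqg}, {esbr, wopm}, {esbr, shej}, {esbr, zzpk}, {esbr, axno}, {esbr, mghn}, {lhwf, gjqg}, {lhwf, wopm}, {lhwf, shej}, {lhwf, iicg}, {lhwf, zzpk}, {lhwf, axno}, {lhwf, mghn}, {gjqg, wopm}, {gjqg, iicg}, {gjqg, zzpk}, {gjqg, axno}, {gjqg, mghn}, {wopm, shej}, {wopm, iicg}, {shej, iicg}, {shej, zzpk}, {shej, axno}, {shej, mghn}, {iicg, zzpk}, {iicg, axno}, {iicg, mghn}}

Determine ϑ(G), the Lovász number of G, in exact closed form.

N(mghn) = {wapm, uxaw, nfpf, inyx, wdzs, zeeq, vzzb, lcnx, vrxi, tgkv, xlea, zayo, iyxd, esbr, lhwf, gjqg, shej, iicg}, |N(mghn)| = 18.
N(tgkv) = {wapm, uxaw, nfpf, inyx, wdzs, vzzb, lcnx, miis, vrxi, rghy, xlea, iyxd, gwqu, esbr, lhwf, gjqg, wopm, shej, iicg, zzpk, axno, mghn}, |N(tgkv)| = 22.
N(miis) = {wapm, uxaw, nfpf, inyx, wdzs, zeeq, vzzb, lcnx, vrxi, tgkv, xlea, zayo, iyxd, esbr, lhwf, gjqg, shej, iicg}, |N(miis)| = 18.
deg(gwqu) = 18; N(gwqu) = {wapm, uxaw, nfpf, inyx, wdzs, zeeq, vzzb, lcnx, vrxi, tgkv, xlea, zayo, iyxd, esbr, lhwf, gjqg, shej, iicg}.
Complete 6-partite, parts [7, 6, 5, 3, 2, 2]: perfect, ϑ = α = 7.
≈ 7.000000 (to 6 d.p.).
Lovász sandwich 7 ≤ 7 ≤ 7: collapsed.

7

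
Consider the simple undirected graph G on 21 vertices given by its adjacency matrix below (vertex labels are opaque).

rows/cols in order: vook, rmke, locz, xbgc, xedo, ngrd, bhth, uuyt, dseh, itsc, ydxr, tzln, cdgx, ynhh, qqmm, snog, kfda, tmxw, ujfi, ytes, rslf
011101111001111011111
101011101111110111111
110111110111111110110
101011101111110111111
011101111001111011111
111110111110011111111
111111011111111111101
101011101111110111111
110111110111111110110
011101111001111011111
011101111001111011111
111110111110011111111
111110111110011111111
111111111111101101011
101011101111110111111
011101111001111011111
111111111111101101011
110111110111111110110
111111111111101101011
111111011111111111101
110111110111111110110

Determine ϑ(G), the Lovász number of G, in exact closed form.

deg(uuyt) = 17; N(uuyt) = {vook, locz, xedo, ngrd, bhth, dseh, itsc, ydxr, tzln, cdgx, ynhh, snog, kfda, tmxw, ujfi, ytes, rslf}.
Vertex tmxw has 17 neighbors: vook, rmke, xbgc, xedo, ngrd, bhth, uuyt, itsc, ydxr, tzln, cdgx, ynhh, qqmm, snog, kfda, ujfi, ytes.
Vertex ngrd has 18 neighbors: vook, rmke, locz, xbgc, xedo, bhth, uuyt, dseh, itsc, ydxr, ynhh, qqmm, snog, kfda, tmxw, ujfi, ytes, rslf.
deg(kfda) = 18; N(kfda) = {vook, rmke, locz, xbgc, xedo, ngrd, bhth, uuyt, dseh, itsc, ydxr, tzln, cdgx, qqmm, snog, tmxw, ytes, rslf}.
K_{5,4,4,3,3,2} (perfect); ϑ(G) = α(G) = max{5,4,4,3,3,2} = 5.
= 5.00000000… (decimal).
5 ≤ 5 ≤ 5: collapsed.

5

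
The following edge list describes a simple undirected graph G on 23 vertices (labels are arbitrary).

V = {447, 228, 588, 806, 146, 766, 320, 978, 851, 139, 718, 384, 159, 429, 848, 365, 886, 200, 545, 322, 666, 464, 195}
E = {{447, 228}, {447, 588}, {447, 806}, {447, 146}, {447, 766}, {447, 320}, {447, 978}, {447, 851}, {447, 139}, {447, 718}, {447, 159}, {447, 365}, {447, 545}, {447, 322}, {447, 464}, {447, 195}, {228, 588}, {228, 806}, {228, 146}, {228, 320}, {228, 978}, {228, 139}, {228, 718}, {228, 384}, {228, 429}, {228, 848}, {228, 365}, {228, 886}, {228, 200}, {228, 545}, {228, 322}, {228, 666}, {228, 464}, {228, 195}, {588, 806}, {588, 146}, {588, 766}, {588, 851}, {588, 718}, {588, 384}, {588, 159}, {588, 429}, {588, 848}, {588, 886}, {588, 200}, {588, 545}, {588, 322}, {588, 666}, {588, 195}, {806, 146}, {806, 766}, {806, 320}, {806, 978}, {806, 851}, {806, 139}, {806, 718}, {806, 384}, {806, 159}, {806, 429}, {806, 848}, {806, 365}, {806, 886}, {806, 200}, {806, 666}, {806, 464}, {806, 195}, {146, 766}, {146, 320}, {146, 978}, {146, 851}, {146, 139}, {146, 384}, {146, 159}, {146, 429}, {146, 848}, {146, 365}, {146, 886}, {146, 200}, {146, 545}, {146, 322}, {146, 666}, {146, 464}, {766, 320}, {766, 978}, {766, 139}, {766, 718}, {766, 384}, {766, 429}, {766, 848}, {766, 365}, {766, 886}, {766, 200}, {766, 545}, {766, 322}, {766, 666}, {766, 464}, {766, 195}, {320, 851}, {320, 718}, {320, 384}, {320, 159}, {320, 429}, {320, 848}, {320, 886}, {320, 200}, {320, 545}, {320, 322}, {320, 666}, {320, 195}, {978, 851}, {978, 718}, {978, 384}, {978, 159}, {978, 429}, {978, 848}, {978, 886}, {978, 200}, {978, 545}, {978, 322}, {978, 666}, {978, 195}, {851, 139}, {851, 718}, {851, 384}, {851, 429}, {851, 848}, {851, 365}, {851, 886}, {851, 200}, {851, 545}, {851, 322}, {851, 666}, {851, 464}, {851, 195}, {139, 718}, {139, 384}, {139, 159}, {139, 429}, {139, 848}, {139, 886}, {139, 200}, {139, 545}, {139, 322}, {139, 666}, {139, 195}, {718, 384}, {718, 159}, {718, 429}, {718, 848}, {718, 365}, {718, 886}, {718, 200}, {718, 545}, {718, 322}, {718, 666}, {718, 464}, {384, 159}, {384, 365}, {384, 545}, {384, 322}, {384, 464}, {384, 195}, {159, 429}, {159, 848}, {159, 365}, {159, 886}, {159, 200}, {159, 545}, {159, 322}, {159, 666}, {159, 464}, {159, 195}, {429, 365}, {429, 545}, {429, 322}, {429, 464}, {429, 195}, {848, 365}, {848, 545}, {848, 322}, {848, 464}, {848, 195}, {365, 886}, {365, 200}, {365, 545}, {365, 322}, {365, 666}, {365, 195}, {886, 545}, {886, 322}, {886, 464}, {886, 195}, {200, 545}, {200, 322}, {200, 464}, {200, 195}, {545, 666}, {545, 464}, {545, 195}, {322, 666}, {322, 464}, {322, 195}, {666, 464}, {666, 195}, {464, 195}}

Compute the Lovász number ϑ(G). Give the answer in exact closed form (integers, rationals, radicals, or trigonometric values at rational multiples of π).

N(195) = {447, 228, 588, 806, 766, 320, 978, 851, 139, 384, 159, 429, 848, 365, 886, 200, 545, 322, 666, 464}, |N(195)| = 20.
N(447) = {228, 588, 806, 146, 766, 320, 978, 851, 139, 718, 159, 365, 545, 322, 464, 195}, |N(447)| = 16.
N(588) = {447, 228, 806, 146, 766, 851, 718, 384, 159, 429, 848, 886, 200, 545, 322, 666, 195}, |N(588)| = 17.
deg(464) = 17; N(464) = {447, 228, 806, 146, 766, 851, 718, 384, 159, 429, 848, 886, 200, 545, 322, 666, 195}.
G = K_{7,6,4,3,3}: α = 7 = χ(Ḡ), so ϑ = 7.
ϑ(G) ≈ 7.0000.
Lovász sandwich 7 ≤ 7 ≤ 7: collapsed.

7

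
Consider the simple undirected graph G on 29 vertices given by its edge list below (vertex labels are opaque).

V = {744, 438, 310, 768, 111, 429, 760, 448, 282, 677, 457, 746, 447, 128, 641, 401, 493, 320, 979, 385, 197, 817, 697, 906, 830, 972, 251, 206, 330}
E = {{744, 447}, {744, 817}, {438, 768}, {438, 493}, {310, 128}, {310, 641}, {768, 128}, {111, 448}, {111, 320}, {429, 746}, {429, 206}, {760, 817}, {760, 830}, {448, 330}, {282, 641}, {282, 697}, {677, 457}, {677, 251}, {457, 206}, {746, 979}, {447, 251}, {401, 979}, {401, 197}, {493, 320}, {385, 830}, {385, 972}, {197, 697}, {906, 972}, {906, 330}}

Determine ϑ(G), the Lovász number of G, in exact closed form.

29*cos(pi/29)/(cos(pi/29) + 1)

deg(282) = 2; N(282) = {641, 697}.
N(760) = {817, 830}, |N(760)| = 2.
N(677) = {457, 251}, |N(677)| = 2.
N(206) = {429, 457}, |N(206)| = 2.
2-regular, N=29; a single 29-cycle (edge-transitive).
Distinct eigenvalues (to 5 d.p.): [2.0, 1.95324, 1.81515, 1.59219, 1.29477, 0.93682, 0.53506, 0.10828, -0.32356, -0.74028, -1.12237, -1.45199, -1.71371, -1.89531, -1.98828].
−29·(-2*cos(pi/29)) / ((2)−(-2*cos(pi/29))) = 29*cos(pi/29)/(cos(pi/29) + 1) = ϑ(G).
Numerically 14.457375.
14 ≤ 29*cos(pi/29)/(cos(pi/29) + 1) ≤ 15: both strict.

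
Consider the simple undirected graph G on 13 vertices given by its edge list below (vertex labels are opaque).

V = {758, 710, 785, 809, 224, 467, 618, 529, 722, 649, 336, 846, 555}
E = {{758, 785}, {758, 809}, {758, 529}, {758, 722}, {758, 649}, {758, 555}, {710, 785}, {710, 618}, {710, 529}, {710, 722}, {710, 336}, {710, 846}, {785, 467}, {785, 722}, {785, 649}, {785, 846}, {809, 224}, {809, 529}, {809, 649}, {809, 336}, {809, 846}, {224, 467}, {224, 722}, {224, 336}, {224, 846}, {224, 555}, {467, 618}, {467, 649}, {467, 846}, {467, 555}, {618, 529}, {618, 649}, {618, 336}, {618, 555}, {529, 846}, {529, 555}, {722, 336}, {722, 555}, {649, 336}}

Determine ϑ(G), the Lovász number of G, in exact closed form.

sqrt(13)

N(722) = {758, 710, 785, 224, 336, 555}, |N(722)| = 6.
deg(224) = 6; N(224) = {809, 467, 722, 336, 846, 555}.
deg(809) = 6; N(809) = {758, 224, 529, 649, 336, 846}.
Vertex 467 has 6 neighbors: 785, 224, 618, 649, 846, 555.
6-regular, N=13; Paley(13): SR with (k,λ,μ)=(6,2,3).
A has 3 distinct eigenvalues ≈ [6.0, 1.3028, -2.3028].
−13·(-sqrt(13)/2 - 1/2) / ((6)−(-sqrt(13)/2 - 1/2)) = sqrt(13) = ϑ(G).
≈ 3.605551 (to 6 d.p.).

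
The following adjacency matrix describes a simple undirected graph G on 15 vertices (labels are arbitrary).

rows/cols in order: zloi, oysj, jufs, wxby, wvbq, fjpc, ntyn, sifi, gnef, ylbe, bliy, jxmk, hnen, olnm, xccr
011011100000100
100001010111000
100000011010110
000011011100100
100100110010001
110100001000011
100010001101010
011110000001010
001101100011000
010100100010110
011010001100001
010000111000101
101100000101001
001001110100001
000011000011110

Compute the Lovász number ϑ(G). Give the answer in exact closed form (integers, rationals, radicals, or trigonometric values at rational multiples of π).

5

Vertex olnm has 6 neighbors: jufs, fjpc, ntyn, sifi, ylbe, xccr.
Vertex wxby has 6 neighbors: wvbq, fjpc, sifi, gnef, ylbe, hnen.
Vertex wvbq has 6 neighbors: zloi, wxby, ntyn, sifi, bliy, xccr.
deg(zloi) = 6; N(zloi) = {oysj, jufs, wvbq, fjpc, ntyn, hnen}.
15-vertex 6-regular graph: this is K(6,2), the Kneser graph.
spec(A) ≈ [6.0, 1.0, -3.0] (distinct, 3 d.p.).
Lovász: ϑ = −15(-3)/(6+-1*(-3)) = 5.
Numerically 5.0000000.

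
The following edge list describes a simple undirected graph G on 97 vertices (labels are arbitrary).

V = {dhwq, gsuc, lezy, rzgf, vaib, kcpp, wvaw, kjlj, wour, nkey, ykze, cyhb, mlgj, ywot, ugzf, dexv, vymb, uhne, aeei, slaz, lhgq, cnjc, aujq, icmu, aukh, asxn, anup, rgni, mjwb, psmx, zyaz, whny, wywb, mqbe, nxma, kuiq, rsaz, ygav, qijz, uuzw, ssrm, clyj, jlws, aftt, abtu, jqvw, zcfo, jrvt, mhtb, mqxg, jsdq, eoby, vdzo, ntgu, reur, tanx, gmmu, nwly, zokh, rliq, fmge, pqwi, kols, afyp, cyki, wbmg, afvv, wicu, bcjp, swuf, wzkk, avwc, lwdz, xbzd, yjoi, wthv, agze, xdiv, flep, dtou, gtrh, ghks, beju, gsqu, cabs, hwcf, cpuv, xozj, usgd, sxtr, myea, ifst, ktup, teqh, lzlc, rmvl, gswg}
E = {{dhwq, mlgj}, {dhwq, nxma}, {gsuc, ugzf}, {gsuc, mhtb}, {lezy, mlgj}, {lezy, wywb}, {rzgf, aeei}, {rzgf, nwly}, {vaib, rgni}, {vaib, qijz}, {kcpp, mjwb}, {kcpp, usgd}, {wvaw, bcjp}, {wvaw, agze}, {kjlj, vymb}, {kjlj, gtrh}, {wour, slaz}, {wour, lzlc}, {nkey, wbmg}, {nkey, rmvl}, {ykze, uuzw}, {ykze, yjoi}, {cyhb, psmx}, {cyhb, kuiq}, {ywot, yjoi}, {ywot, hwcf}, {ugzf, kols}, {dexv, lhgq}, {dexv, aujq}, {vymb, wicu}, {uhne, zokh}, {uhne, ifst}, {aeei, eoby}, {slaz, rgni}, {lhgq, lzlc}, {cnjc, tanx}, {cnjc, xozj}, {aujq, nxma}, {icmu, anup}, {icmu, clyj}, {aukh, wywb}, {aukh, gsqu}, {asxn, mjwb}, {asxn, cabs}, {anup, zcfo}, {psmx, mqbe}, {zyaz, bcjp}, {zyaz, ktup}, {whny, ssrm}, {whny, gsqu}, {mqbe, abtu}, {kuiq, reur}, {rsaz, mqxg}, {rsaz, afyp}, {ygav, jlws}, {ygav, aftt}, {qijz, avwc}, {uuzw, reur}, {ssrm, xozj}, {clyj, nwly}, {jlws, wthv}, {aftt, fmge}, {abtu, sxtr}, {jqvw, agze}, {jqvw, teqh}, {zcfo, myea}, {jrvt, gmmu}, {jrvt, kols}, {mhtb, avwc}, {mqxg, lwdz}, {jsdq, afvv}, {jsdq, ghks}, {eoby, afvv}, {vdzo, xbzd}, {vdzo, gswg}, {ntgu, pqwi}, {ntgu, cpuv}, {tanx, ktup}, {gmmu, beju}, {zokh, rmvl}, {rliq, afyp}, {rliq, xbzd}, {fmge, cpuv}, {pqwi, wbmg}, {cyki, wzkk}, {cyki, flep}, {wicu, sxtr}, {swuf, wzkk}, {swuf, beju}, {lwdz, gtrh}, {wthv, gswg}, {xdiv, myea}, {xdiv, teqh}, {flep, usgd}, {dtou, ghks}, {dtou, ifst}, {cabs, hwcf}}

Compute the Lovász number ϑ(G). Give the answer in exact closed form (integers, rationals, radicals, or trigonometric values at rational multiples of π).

97*cos(pi/97)/(cos(pi/97) + 1)

Vertex myea has 2 neighbors: zcfo, xdiv.
Vertex ykze has 2 neighbors: uuzw, yjoi.
Vertex eoby has 2 neighbors: aeei, afvv.
deg(mhtb) = 2; N(mhtb) = {gsuc, avwc}.
Every vertex has degree 2 (N=97); the odd cycle C_{97}.
A has 49 distinct eigenvalues ≈ [2.0, 1.99581, 1.98324, 1.96236, 1.93324, 1.89602, 1.85084, 1.7979, 1.73742, 1.66966, 1.59489, 1.51343, 1.42562, 1.33183, 1.23246, 1.12791, 1.01864, 0.90509, 0.78775, 0.6671, 0.54366, 0.41794, 0.29046, 0.16176, 0.03239, -0.09712, -0.22623, -0.35438, -0.48105, -0.6057, -0.72781, -0.84687, -0.96237, -1.07384, -1.1808, -1.28282, -1.37945, -1.47029, -1.55497, -1.63313, -1.70443, -1.76859, -1.82533, -1.87441, -1.91563, -1.94882, -1.97383, -1.99057, -1.99895].
−97·(-2*cos(pi/97)) / ((2)−(-2*cos(pi/97))) = 97*cos(pi/97)/(cos(pi/97) + 1) = ϑ(G).
Numerically 48.4872792.
Sandwich: α(G)=48 ≤ ϑ(G)=97*cos(pi/97)/(cos(pi/97) + 1) ≤ χ(Ḡ)=49 (both strict).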